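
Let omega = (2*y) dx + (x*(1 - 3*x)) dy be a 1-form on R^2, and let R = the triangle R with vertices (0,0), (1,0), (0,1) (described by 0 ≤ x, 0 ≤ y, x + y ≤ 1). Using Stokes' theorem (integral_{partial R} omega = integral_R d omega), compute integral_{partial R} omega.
integral_(partial R) omega = -3/2

Stokes: integral_partial_R omega = integral_R d omega with d omega = (∂Q/∂x - ∂P/∂y) dx ∧ dy.
  ∂Q/∂x = 1 - 6*x
  ∂P/∂y = 2
  integrand = ∂Q/∂x - ∂P/∂y = -6*x - 1.
Integrating over R: integral_0^1 integral_0^{1-x} (-6*x - 1) dy dx = -3/2.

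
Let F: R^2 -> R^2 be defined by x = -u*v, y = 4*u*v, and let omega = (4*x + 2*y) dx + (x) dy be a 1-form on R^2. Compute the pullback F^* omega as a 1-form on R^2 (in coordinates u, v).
F^* omega = (-8*u*v^2) du + (-8*u^2*v) dv

Using F^*(f dg) = (f ∘ F) d(g ∘ F), substitute each coordinate x_i by F_i(u, v) in f_i, and replace dx_i by d F_i = (∂F_i/∂u) du + (∂F_i/∂v) dv.
  For the x component: f_1(F) = 4*u*v; d F_1 = (-v) du + (-u) dv
  For the y component: f_2(F) = -u*v; d F_2 = (4*v) du + (4*u) dv
Combining and collecting du, dv coefficients:
  coeff of du: -8*u*v^2
  coeff of dv: -8*u^2*v
F^* omega = (-8*u*v^2) du + (-8*u^2*v) dv.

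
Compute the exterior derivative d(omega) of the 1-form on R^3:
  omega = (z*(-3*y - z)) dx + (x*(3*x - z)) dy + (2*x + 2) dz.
d(omega) = (6*x + 2*z) dx ∧ dy + (3*y + 2*z + 2) dx ∧ dz + (x) dy ∧ dz

For a 1-form omega = sum_i f_i dx_i, the exterior derivative is
  d(omega) = sum_{i < j} (∂f_j/∂x_i - ∂f_i/∂x_j) dx_i ∧ dx_j.
  coefficient of dx ∧ dy: ∂f_2/∂x - ∂f_1/∂y = ∂(x*(3*x - z))/∂x - ∂(z*(-3*y - z))/∂y = 6*x + 2*z
  coefficient of dx ∧ dz: ∂f_3/∂x - ∂f_1/∂z = ∂(2*x + 2)/∂x - ∂(z*(-3*y - z))/∂z = 3*y + 2*z + 2
  coefficient of dy ∧ dz: ∂f_3/∂y - ∂f_2/∂z = ∂(2*x + 2)/∂y - ∂(x*(3*x - z))/∂z = x
Assembling: d(omega) = (6*x + 2*z) dx ∧ dy + (3*y + 2*z + 2) dx ∧ dz + (x) dy ∧ dz.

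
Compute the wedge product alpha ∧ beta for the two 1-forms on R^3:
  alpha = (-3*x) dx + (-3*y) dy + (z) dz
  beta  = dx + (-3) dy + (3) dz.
alpha ∧ beta = (9*x + 3*y) dx ∧ dy + (-9*x - z) dx ∧ dz + (-9*y + 3*z) dy ∧ dz

Distribute the wedge, using dx_i ∧ dx_j = -dx_j ∧ dx_i and dx_i ∧ dx_i = 0. For each pair (i, j) with i < j, the coefficient of dx_i ∧ dx_j in alpha ∧ beta is (alpha_i * beta_j - alpha_j * beta_i). Collecting: alpha ∧ beta = (9*x + 3*y) dx ∧ dy + (-9*x - z) dx ∧ dz + (-9*y + 3*z) dy ∧ dz.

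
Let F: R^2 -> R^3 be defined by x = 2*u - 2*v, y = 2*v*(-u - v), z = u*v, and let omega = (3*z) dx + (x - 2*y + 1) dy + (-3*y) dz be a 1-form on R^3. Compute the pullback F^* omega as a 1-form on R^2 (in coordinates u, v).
F^* omega = (2*v*(-u*v + u - v^2 + 2*v - 1)) du + (-2*u^2*v - 4*u^2 - 18*u*v^2 - 10*u*v - 2*u - 16*v^3 + 8*v^2 - 4*v) dv

Using F^*(f dg) = (f ∘ F) d(g ∘ F), substitute each coordinate x_i by F_i(u, v) in f_i, and replace dx_i by d F_i = (∂F_i/∂u) du + (∂F_i/∂v) dv.
  For the x component: f_1(F) = 3*u*v; d F_1 = (2) du + (-2) dv
  For the y component: f_2(F) = 4*u*v + 2*u + 4*v^2 - 2*v + 1; d F_2 = (-2*v) du + (-2*u - 4*v) dv
  For the z component: f_3(F) = 6*v*(u + v); d F_3 = (v) du + (u) dv
Combining and collecting du, dv coefficients:
  coeff of du: 2*v*(-u*v + u - v^2 + 2*v - 1)
  coeff of dv: -2*u^2*v - 4*u^2 - 18*u*v^2 - 10*u*v - 2*u - 16*v^3 + 8*v^2 - 4*v
F^* omega = (2*v*(-u*v + u - v^2 + 2*v - 1)) du + (-2*u^2*v - 4*u^2 - 18*u*v^2 - 10*u*v - 2*u - 16*v^3 + 8*v^2 - 4*v) dv.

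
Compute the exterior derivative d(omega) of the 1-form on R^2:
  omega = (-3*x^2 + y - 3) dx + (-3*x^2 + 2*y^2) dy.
d(omega) = (-6*x - 1) dx ∧ dy

For a 1-form omega = sum_i f_i dx_i, the exterior derivative is
  d(omega) = sum_{i < j} (∂f_j/∂x_i - ∂f_i/∂x_j) dx_i ∧ dx_j.
  coefficient of dx ∧ dy: ∂f_2/∂x - ∂f_1/∂y = ∂(-3*x^2 + 2*y^2)/∂x - ∂(-3*x^2 + y - 3)/∂y = -6*x - 1
Assembling: d(omega) = (-6*x - 1) dx ∧ dy.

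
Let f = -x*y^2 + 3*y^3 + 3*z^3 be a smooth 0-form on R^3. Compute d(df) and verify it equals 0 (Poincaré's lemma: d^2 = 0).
d(df) = 0

Step 1: df = sum_i (∂f/∂x_i) dx_i = (-y^2) dx + (y*(-2*x + 9*y)) dy + (9*z^2) dz.
Step 2: Apply d again. Using the 1-form formula, the coefficient of dx ∧ dy in d(df) is ∂^2 f/∂x ∂y - ∂^2 f/∂y ∂x = (-2*y) - (-2*y) = 0 (equality of mixed partials for smooth f).
Similarly for dx ∧ dz and dy ∧ dz — all coefficients vanish. So d(df) = 0.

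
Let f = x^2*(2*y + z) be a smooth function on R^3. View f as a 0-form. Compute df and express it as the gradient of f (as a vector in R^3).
df = (2*x*(2*y + z)) dx + (2*x^2) dy + (x^2) dz; grad f = (2*x*(2*y + z), 2*x^2, x^2)

For a 0-form f, d f = (∂f/∂x) dx + (∂f/∂y) dy + (∂f/∂z) dz. The components of the vector representation are exactly the entries of grad f in Cartesian coordinates:
  ∂f/∂x = 2*x*(2*y + z)
  ∂f/∂y = 2*x^2
  ∂f/∂z = x^2.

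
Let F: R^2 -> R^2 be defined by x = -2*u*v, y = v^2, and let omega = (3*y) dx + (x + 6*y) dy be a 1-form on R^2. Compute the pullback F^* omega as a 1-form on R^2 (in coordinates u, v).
F^* omega = (-6*v^3) du + (v^2*(-10*u + 12*v)) dv

Using F^*(f dg) = (f ∘ F) d(g ∘ F), substitute each coordinate x_i by F_i(u, v) in f_i, and replace dx_i by d F_i = (∂F_i/∂u) du + (∂F_i/∂v) dv.
  For the x component: f_1(F) = 3*v^2; d F_1 = (-2*v) du + (-2*u) dv
  For the y component: f_2(F) = 2*v*(-u + 3*v); d F_2 = (0) du + (2*v) dv
Combining and collecting du, dv coefficients:
  coeff of du: -6*v^3
  coeff of dv: v^2*(-10*u + 12*v)
F^* omega = (-6*v^3) du + (v^2*(-10*u + 12*v)) dv.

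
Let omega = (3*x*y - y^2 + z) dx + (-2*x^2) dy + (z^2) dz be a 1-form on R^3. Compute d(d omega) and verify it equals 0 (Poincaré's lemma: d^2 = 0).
d(d omega) = 0

Step 1: d omega = sum_{i<j} (∂f_j/∂x_i - ∂f_i/∂x_j) dx_i ∧ dx_j:
  coeff of dx ∧ dy: -7*x + 2*y
  coeff of dx ∧ dz: -1
  coeff of dy ∧ dz: 0
Step 2: Apply d again to each 2-form coefficient. The only possible 3-form in R^3 is dx ∧ dy ∧ dz, with coefficient
  ∂(coeff of dy∧dz)/∂x - ∂(coeff of dx∧dz)/∂y + ∂(coeff of dx∧dy)/∂z
  = ∂/∂x (0) - ∂/∂y (-1) + ∂/∂z (-7*x + 2*y).
Each of these terms simplifies to sums of mixed partials that cancel in pairs. The result is 0 (by equality of mixed partials for smooth functions — Schwarz / Clairaut).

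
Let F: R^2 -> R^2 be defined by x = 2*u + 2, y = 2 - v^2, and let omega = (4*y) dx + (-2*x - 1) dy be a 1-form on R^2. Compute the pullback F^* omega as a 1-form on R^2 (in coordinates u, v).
F^* omega = (16 - 8*v^2) du + (2*v*(4*u + 5)) dv

Using F^*(f dg) = (f ∘ F) d(g ∘ F), substitute each coordinate x_i by F_i(u, v) in f_i, and replace dx_i by d F_i = (∂F_i/∂u) du + (∂F_i/∂v) dv.
  For the x component: f_1(F) = 8 - 4*v^2; d F_1 = (2) du + (0) dv
  For the y component: f_2(F) = -4*u - 5; d F_2 = (0) du + (-2*v) dv
Combining and collecting du, dv coefficients:
  coeff of du: 16 - 8*v^2
  coeff of dv: 2*v*(4*u + 5)
F^* omega = (16 - 8*v^2) du + (2*v*(4*u + 5)) dv.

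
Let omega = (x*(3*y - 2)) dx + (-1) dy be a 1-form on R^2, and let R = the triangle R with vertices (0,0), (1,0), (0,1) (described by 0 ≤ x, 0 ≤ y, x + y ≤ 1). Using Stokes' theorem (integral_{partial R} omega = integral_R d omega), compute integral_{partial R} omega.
integral_(partial R) omega = -1/2

Stokes: integral_partial_R omega = integral_R d omega with d omega = (∂Q/∂x - ∂P/∂y) dx ∧ dy.
  ∂Q/∂x = 0
  ∂P/∂y = 3*x
  integrand = ∂Q/∂x - ∂P/∂y = -3*x.
Integrating over R: integral_0^1 integral_0^{1-x} (-3*x) dy dx = -1/2.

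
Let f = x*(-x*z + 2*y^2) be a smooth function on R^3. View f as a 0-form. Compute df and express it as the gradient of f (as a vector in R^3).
df = (-2*x*z + 2*y^2) dx + (4*x*y) dy + (-x^2) dz; grad f = (-2*x*z + 2*y^2, 4*x*y, -x^2)

For a 0-form f, d f = (∂f/∂x) dx + (∂f/∂y) dy + (∂f/∂z) dz. The components of the vector representation are exactly the entries of grad f in Cartesian coordinates:
  ∂f/∂x = -2*x*z + 2*y^2
  ∂f/∂y = 4*x*y
  ∂f/∂z = -x^2.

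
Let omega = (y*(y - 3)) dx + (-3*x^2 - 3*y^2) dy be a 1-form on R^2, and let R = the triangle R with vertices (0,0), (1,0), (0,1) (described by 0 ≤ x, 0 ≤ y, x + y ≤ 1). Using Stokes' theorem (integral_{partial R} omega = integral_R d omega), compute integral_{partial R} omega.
integral_(partial R) omega = 1/6

Stokes: integral_partial_R omega = integral_R d omega with d omega = (∂Q/∂x - ∂P/∂y) dx ∧ dy.
  ∂Q/∂x = -6*x
  ∂P/∂y = 2*y - 3
  integrand = ∂Q/∂x - ∂P/∂y = -6*x - 2*y + 3.
Integrating over R: integral_0^1 integral_0^{1-x} (-6*x - 2*y + 3) dy dx = 1/6.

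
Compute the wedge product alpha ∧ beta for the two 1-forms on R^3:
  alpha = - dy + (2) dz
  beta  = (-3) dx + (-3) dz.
alpha ∧ beta = (-3) dx ∧ dy + (3) dy ∧ dz + (6) dx ∧ dz

Distribute the wedge, using dx_i ∧ dx_j = -dx_j ∧ dx_i and dx_i ∧ dx_i = 0. For each pair (i, j) with i < j, the coefficient of dx_i ∧ dx_j in alpha ∧ beta is (alpha_i * beta_j - alpha_j * beta_i). Collecting: alpha ∧ beta = (-3) dx ∧ dy + (3) dy ∧ dz + (6) dx ∧ dz.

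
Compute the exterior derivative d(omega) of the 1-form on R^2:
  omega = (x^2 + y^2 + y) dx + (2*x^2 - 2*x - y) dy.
d(omega) = (4*x - 2*y - 3) dx ∧ dy

For a 1-form omega = sum_i f_i dx_i, the exterior derivative is
  d(omega) = sum_{i < j} (∂f_j/∂x_i - ∂f_i/∂x_j) dx_i ∧ dx_j.
  coefficient of dx ∧ dy: ∂f_2/∂x - ∂f_1/∂y = ∂(2*x^2 - 2*x - y)/∂x - ∂(x^2 + y^2 + y)/∂y = 4*x - 2*y - 3
Assembling: d(omega) = (4*x - 2*y - 3) dx ∧ dy.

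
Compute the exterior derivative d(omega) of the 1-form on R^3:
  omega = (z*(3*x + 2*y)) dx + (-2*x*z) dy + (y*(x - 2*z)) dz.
d(omega) = (-4*z) dx ∧ dy + (-3*x - y) dx ∧ dz + (3*x - 2*z) dy ∧ dz

For a 1-form omega = sum_i f_i dx_i, the exterior derivative is
  d(omega) = sum_{i < j} (∂f_j/∂x_i - ∂f_i/∂x_j) dx_i ∧ dx_j.
  coefficient of dx ∧ dy: ∂f_2/∂x - ∂f_1/∂y = ∂(-2*x*z)/∂x - ∂(z*(3*x + 2*y))/∂y = -4*z
  coefficient of dx ∧ dz: ∂f_3/∂x - ∂f_1/∂z = ∂(y*(x - 2*z))/∂x - ∂(z*(3*x + 2*y))/∂z = -3*x - y
  coefficient of dy ∧ dz: ∂f_3/∂y - ∂f_2/∂z = ∂(y*(x - 2*z))/∂y - ∂(-2*x*z)/∂z = 3*x - 2*z
Assembling: d(omega) = (-4*z) dx ∧ dy + (-3*x - y) dx ∧ dz + (3*x - 2*z) dy ∧ dz.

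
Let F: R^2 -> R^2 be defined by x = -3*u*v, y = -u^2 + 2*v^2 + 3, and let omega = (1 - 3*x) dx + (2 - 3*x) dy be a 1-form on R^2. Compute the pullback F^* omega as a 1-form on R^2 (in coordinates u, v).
F^* omega = (-18*u^2*v - 27*u*v^2 - 4*u - 3*v) du + (-27*u^2*v + 36*u*v^2 - 3*u + 8*v) dv

Using F^*(f dg) = (f ∘ F) d(g ∘ F), substitute each coordinate x_i by F_i(u, v) in f_i, and replace dx_i by d F_i = (∂F_i/∂u) du + (∂F_i/∂v) dv.
  For the x component: f_1(F) = 9*u*v + 1; d F_1 = (-3*v) du + (-3*u) dv
  For the y component: f_2(F) = 9*u*v + 2; d F_2 = (-2*u) du + (4*v) dv
Combining and collecting du, dv coefficients:
  coeff of du: -18*u^2*v - 27*u*v^2 - 4*u - 3*v
  coeff of dv: -27*u^2*v + 36*u*v^2 - 3*u + 8*v
F^* omega = (-18*u^2*v - 27*u*v^2 - 4*u - 3*v) du + (-27*u^2*v + 36*u*v^2 - 3*u + 8*v) dv.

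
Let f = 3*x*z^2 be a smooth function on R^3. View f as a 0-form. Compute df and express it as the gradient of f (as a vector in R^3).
df = (3*z^2) dx + (0) dy + (6*x*z) dz; grad f = (3*z^2, 0, 6*x*z)

For a 0-form f, d f = (∂f/∂x) dx + (∂f/∂y) dy + (∂f/∂z) dz. The components of the vector representation are exactly the entries of grad f in Cartesian coordinates:
  ∂f/∂x = 3*z^2
  ∂f/∂y = 0
  ∂f/∂z = 6*x*z.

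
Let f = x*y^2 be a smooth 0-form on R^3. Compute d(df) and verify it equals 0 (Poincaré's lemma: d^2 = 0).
d(df) = 0

Step 1: df = sum_i (∂f/∂x_i) dx_i = (y^2) dx + (2*x*y) dy + (0) dz.
Step 2: Apply d again. Using the 1-form formula, the coefficient of dx ∧ dy in d(df) is ∂^2 f/∂x ∂y - ∂^2 f/∂y ∂x = (2*y) - (2*y) = 0 (equality of mixed partials for smooth f).
Similarly for dx ∧ dz and dy ∧ dz — all coefficients vanish. So d(df) = 0.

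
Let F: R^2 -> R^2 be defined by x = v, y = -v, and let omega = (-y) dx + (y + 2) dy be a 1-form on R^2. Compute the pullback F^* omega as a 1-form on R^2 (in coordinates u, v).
F^* omega = (2*v - 2) dv

Using F^*(f dg) = (f ∘ F) d(g ∘ F), substitute each coordinate x_i by F_i(u, v) in f_i, and replace dx_i by d F_i = (∂F_i/∂u) du + (∂F_i/∂v) dv.
  For the x component: f_1(F) = v; d F_1 = (0) du + (1) dv
  For the y component: f_2(F) = 2 - v; d F_2 = (0) du + (-1) dv
Combining and collecting du, dv coefficients:
  coeff of du: 0
  coeff of dv: 2*v - 2
F^* omega = (2*v - 2) dv.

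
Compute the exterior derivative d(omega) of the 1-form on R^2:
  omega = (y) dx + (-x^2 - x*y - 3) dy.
d(omega) = (-2*x - y - 1) dx ∧ dy

For a 1-form omega = sum_i f_i dx_i, the exterior derivative is
  d(omega) = sum_{i < j} (∂f_j/∂x_i - ∂f_i/∂x_j) dx_i ∧ dx_j.
  coefficient of dx ∧ dy: ∂f_2/∂x - ∂f_1/∂y = ∂(-x^2 - x*y - 3)/∂x - ∂(y)/∂y = -2*x - y - 1
Assembling: d(omega) = (-2*x - y - 1) dx ∧ dy.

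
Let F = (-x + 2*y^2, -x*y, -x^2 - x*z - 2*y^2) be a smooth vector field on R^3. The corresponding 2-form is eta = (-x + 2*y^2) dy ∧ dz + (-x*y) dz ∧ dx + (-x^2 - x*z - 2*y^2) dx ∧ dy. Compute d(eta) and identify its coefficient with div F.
d(eta) = (-2*x - 1) dx ∧ dy ∧ dz; div F = -2*x - 1

For a 2-form in R^3 of the form above, applying d gives a 3-form with coefficient ∂P/∂x + ∂Q/∂y + ∂R/∂z:
  ∂P/∂x = -1
  ∂Q/∂y = -x
  ∂R/∂z = -x
Sum = -2*x - 1, which is exactly div F.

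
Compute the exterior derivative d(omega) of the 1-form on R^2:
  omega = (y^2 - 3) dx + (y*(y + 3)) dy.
d(omega) = (-2*y) dx ∧ dy

For a 1-form omega = sum_i f_i dx_i, the exterior derivative is
  d(omega) = sum_{i < j} (∂f_j/∂x_i - ∂f_i/∂x_j) dx_i ∧ dx_j.
  coefficient of dx ∧ dy: ∂f_2/∂x - ∂f_1/∂y = ∂(y*(y + 3))/∂x - ∂(y^2 - 3)/∂y = -2*y
Assembling: d(omega) = (-2*y) dx ∧ dy.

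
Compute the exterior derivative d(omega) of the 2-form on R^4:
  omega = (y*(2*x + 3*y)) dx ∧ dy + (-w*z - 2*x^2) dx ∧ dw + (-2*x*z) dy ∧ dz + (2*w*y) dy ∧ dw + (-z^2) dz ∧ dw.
d(omega) = (w) dx ∧ dz ∧ dw + (-2*z) dx ∧ dy ∧ dz

For a 2-form omega = sum_{i<j} g_{ij} dx_i ∧ dx_j, the exterior derivative is
  d(omega) = sum_{i<j} d(g_{ij}) ∧ dx_i ∧ dx_j = sum_{i<j, k} (∂g_{ij}/∂x_k) dx_k ∧ dx_i ∧ dx_j.
Expand each term, using dx_k ∧ dx_i ∧ dx_j = sgn(permutation) dx_{(a)} ∧ dx_{(b)} ∧ dx_{(c)} with (a < b < c) sorted:
  d(-w*z - 2*x^2) includes (∂/∂z)(-w*z - 2*x^2) dz = (-w) dz, which multiplied by dx ∧ dw gives (w) dx ∧ dz ∧ dw
  d(-2*x*z) includes (∂/∂x)(-2*x*z) dx = (-2*z) dx, which multiplied by dy ∧ dz gives (-2*z) dx ∧ dy ∧ dz
Collecting like 3-forms: d(omega) = (w) dx ∧ dz ∧ dw + (-2*z) dx ∧ dy ∧ dz.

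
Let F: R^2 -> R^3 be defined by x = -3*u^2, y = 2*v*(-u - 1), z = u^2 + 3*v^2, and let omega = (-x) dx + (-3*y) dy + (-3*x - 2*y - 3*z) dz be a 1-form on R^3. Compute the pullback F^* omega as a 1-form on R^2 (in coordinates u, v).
F^* omega = (-6*u^3 + 8*u^2*v - 30*u*v^2 + 8*u*v - 12*v^2) du + (6*v*(4*u^2 + 4*u*v - 4*u - 9*v^2 + 4*v - 2)) dv

Using F^*(f dg) = (f ∘ F) d(g ∘ F), substitute each coordinate x_i by F_i(u, v) in f_i, and replace dx_i by d F_i = (∂F_i/∂u) du + (∂F_i/∂v) dv.
  For the x component: f_1(F) = 3*u^2; d F_1 = (-6*u) du + (0) dv
  For the y component: f_2(F) = 6*v*(u + 1); d F_2 = (-2*v) du + (-2*u - 2) dv
  For the z component: f_3(F) = 6*u^2 + 4*u*v - 9*v^2 + 4*v; d F_3 = (2*u) du + (6*v) dv
Combining and collecting du, dv coefficients:
  coeff of du: -6*u^3 + 8*u^2*v - 30*u*v^2 + 8*u*v - 12*v^2
  coeff of dv: 6*v*(4*u^2 + 4*u*v - 4*u - 9*v^2 + 4*v - 2)
F^* omega = (-6*u^3 + 8*u^2*v - 30*u*v^2 + 8*u*v - 12*v^2) du + (6*v*(4*u^2 + 4*u*v - 4*u - 9*v^2 + 4*v - 2)) dv.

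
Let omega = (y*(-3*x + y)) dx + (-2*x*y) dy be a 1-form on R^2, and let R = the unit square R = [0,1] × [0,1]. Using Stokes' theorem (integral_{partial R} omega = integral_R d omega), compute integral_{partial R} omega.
integral_(partial R) omega = -1/2

Stokes: integral_partial_R omega = integral_R d omega with d omega = (∂Q/∂x - ∂P/∂y) dx ∧ dy.
  ∂Q/∂x = -2*y
  ∂P/∂y = -3*x + 2*y
  integrand = ∂Q/∂x - ∂P/∂y = 3*x - 4*y.
Integrating over R: integral_0^1 integral_0^1 (3*x - 4*y) dx dy = -1/2.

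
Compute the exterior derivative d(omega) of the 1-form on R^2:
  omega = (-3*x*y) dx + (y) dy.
d(omega) = (3*x) dx ∧ dy

For a 1-form omega = sum_i f_i dx_i, the exterior derivative is
  d(omega) = sum_{i < j} (∂f_j/∂x_i - ∂f_i/∂x_j) dx_i ∧ dx_j.
  coefficient of dx ∧ dy: ∂f_2/∂x - ∂f_1/∂y = ∂(y)/∂x - ∂(-3*x*y)/∂y = 3*x
Assembling: d(omega) = (3*x) dx ∧ dy.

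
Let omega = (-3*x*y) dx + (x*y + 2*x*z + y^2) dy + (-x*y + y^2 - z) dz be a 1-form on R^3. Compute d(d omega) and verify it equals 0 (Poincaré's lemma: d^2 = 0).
d(d omega) = 0

Step 1: d omega = sum_{i<j} (∂f_j/∂x_i - ∂f_i/∂x_j) dx_i ∧ dx_j:
  coeff of dx ∧ dy: 3*x + y + 2*z
  coeff of dx ∧ dz: -y
  coeff of dy ∧ dz: -3*x + 2*y
Step 2: Apply d again to each 2-form coefficient. The only possible 3-form in R^3 is dx ∧ dy ∧ dz, with coefficient
  ∂(coeff of dy∧dz)/∂x - ∂(coeff of dx∧dz)/∂y + ∂(coeff of dx∧dy)/∂z
  = ∂/∂x (-3*x + 2*y) - ∂/∂y (-y) + ∂/∂z (3*x + y + 2*z).
Each of these terms simplifies to sums of mixed partials that cancel in pairs. The result is 0 (by equality of mixed partials for smooth functions — Schwarz / Clairaut).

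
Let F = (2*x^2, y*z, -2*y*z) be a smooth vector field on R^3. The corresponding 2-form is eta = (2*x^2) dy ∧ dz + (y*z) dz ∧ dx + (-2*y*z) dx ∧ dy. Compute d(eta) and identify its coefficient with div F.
d(eta) = (4*x - 2*y + z) dx ∧ dy ∧ dz; div F = 4*x - 2*y + z

For a 2-form in R^3 of the form above, applying d gives a 3-form with coefficient ∂P/∂x + ∂Q/∂y + ∂R/∂z:
  ∂P/∂x = 4*x
  ∂Q/∂y = z
  ∂R/∂z = -2*y
Sum = 4*x - 2*y + z, which is exactly div F.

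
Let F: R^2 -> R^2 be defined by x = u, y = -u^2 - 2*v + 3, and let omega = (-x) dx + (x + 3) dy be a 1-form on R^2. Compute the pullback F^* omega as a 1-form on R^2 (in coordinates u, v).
F^* omega = (u*(-2*u - 7)) du + (-2*u - 6) dv

Using F^*(f dg) = (f ∘ F) d(g ∘ F), substitute each coordinate x_i by F_i(u, v) in f_i, and replace dx_i by d F_i = (∂F_i/∂u) du + (∂F_i/∂v) dv.
  For the x component: f_1(F) = -u; d F_1 = (1) du + (0) dv
  For the y component: f_2(F) = u + 3; d F_2 = (-2*u) du + (-2) dv
Combining and collecting du, dv coefficients:
  coeff of du: u*(-2*u - 7)
  coeff of dv: -2*u - 6
F^* omega = (u*(-2*u - 7)) du + (-2*u - 6) dv.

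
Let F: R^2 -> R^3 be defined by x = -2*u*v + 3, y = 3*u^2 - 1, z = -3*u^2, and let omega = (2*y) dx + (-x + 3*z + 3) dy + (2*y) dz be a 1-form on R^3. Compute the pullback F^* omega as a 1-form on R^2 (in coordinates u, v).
F^* omega = (-90*u^3 + 12*u + 4*v) du + (-12*u^3 + 4*u) dv

Using F^*(f dg) = (f ∘ F) d(g ∘ F), substitute each coordinate x_i by F_i(u, v) in f_i, and replace dx_i by d F_i = (∂F_i/∂u) du + (∂F_i/∂v) dv.
  For the x component: f_1(F) = 6*u^2 - 2; d F_1 = (-2*v) du + (-2*u) dv
  For the y component: f_2(F) = u*(-9*u + 2*v); d F_2 = (6*u) du + (0) dv
  For the z component: f_3(F) = 6*u^2 - 2; d F_3 = (-6*u) du + (0) dv
Combining and collecting du, dv coefficients:
  coeff of du: -90*u^3 + 12*u + 4*v
  coeff of dv: -12*u^3 + 4*u
F^* omega = (-90*u^3 + 12*u + 4*v) du + (-12*u^3 + 4*u) dv.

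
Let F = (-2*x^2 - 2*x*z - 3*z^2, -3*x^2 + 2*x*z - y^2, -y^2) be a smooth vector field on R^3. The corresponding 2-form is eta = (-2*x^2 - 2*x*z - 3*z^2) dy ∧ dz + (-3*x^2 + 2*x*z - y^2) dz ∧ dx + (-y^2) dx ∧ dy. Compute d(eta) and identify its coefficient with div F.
d(eta) = (-4*x - 2*y - 2*z) dx ∧ dy ∧ dz; div F = -4*x - 2*y - 2*z

For a 2-form in R^3 of the form above, applying d gives a 3-form with coefficient ∂P/∂x + ∂Q/∂y + ∂R/∂z:
  ∂P/∂x = -4*x - 2*z
  ∂Q/∂y = -2*y
  ∂R/∂z = 0
Sum = -4*x - 2*y - 2*z, which is exactly div F.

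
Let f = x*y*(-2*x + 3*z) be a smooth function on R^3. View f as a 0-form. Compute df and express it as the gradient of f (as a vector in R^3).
df = (y*(-4*x + 3*z)) dx + (x*(-2*x + 3*z)) dy + (3*x*y) dz; grad f = (y*(-4*x + 3*z), x*(-2*x + 3*z), 3*x*y)

For a 0-form f, d f = (∂f/∂x) dx + (∂f/∂y) dy + (∂f/∂z) dz. The components of the vector representation are exactly the entries of grad f in Cartesian coordinates:
  ∂f/∂x = y*(-4*x + 3*z)
  ∂f/∂y = x*(-2*x + 3*z)
  ∂f/∂z = 3*x*y.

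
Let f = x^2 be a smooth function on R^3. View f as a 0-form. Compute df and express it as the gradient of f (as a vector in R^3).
df = (2*x) dx + (0) dy + (0) dz; grad f = (2*x, 0, 0)

For a 0-form f, d f = (∂f/∂x) dx + (∂f/∂y) dy + (∂f/∂z) dz. The components of the vector representation are exactly the entries of grad f in Cartesian coordinates:
  ∂f/∂x = 2*x
  ∂f/∂y = 0
  ∂f/∂z = 0.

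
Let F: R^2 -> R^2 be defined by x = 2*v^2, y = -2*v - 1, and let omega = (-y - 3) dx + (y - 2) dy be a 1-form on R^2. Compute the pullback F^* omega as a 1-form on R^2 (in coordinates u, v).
F^* omega = (8*v^2 - 4*v + 6) dv

Using F^*(f dg) = (f ∘ F) d(g ∘ F), substitute each coordinate x_i by F_i(u, v) in f_i, and replace dx_i by d F_i = (∂F_i/∂u) du + (∂F_i/∂v) dv.
  For the x component: f_1(F) = 2*v - 2; d F_1 = (0) du + (4*v) dv
  For the y component: f_2(F) = -2*v - 3; d F_2 = (0) du + (-2) dv
Combining and collecting du, dv coefficients:
  coeff of du: 0
  coeff of dv: 8*v^2 - 4*v + 6
F^* omega = (8*v^2 - 4*v + 6) dv.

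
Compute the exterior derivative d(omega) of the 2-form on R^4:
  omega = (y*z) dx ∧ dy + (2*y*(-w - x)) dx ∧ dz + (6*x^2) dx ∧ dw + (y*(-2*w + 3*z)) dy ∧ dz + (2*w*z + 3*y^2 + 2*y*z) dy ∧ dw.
d(omega) = (2*w + 2*x + y) dx ∧ dy ∧ dz + (-2*y) dx ∧ dz ∧ dw + (-2*w - 4*y) dy ∧ dz ∧ dw

For a 2-form omega = sum_{i<j} g_{ij} dx_i ∧ dx_j, the exterior derivative is
  d(omega) = sum_{i<j} d(g_{ij}) ∧ dx_i ∧ dx_j = sum_{i<j, k} (∂g_{ij}/∂x_k) dx_k ∧ dx_i ∧ dx_j.
Expand each term, using dx_k ∧ dx_i ∧ dx_j = sgn(permutation) dx_{(a)} ∧ dx_{(b)} ∧ dx_{(c)} with (a < b < c) sorted:
  d(y*z) includes (∂/∂z)(y*z) dz = (y) dz, which multiplied by dx ∧ dy gives (y) dx ∧ dy ∧ dz
  d(2*y*(-w - x)) includes (∂/∂y)(2*y*(-w - x)) dy = (-2*w - 2*x) dy, which multiplied by dx ∧ dz gives (2*w + 2*x) dx ∧ dy ∧ dz
  d(2*y*(-w - x)) includes (∂/∂w)(2*y*(-w - x)) dw = (-2*y) dw, which multiplied by dx ∧ dz gives (-2*y) dx ∧ dz ∧ dw
  d(y*(-2*w + 3*z)) includes (∂/∂w)(y*(-2*w + 3*z)) dw = (-2*y) dw, which multiplied by dy ∧ dz gives (-2*y) dy ∧ dz ∧ dw
  d(2*w*z + 3*y^2 + 2*y*z) includes (∂/∂z)(2*w*z + 3*y^2 + 2*y*z) dz = (2*w + 2*y) dz, which multiplied by dy ∧ dw gives (-2*w - 2*y) dy ∧ dz ∧ dw
Collecting like 3-forms: d(omega) = (2*w + 2*x + y) dx ∧ dy ∧ dz + (-2*y) dx ∧ dz ∧ dw + (-2*w - 4*y) dy ∧ dz ∧ dw.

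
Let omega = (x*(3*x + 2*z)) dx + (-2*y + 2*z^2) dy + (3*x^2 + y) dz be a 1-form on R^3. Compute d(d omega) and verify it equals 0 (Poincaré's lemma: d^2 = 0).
d(d omega) = 0

Step 1: d omega = sum_{i<j} (∂f_j/∂x_i - ∂f_i/∂x_j) dx_i ∧ dx_j:
  coeff of dx ∧ dy: 0
  coeff of dx ∧ dz: 4*x
  coeff of dy ∧ dz: 1 - 4*z
Step 2: Apply d again to each 2-form coefficient. The only possible 3-form in R^3 is dx ∧ dy ∧ dz, with coefficient
  ∂(coeff of dy∧dz)/∂x - ∂(coeff of dx∧dz)/∂y + ∂(coeff of dx∧dy)/∂z
  = ∂/∂x (1 - 4*z) - ∂/∂y (4*x) + ∂/∂z (0).
Each of these terms simplifies to sums of mixed partials that cancel in pairs. The result is 0 (by equality of mixed partials for smooth functions — Schwarz / Clairaut).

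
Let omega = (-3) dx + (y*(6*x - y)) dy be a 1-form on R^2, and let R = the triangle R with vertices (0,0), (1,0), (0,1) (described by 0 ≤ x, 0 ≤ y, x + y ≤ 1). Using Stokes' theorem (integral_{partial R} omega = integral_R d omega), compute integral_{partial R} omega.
integral_(partial R) omega = 1

Stokes: integral_partial_R omega = integral_R d omega with d omega = (∂Q/∂x - ∂P/∂y) dx ∧ dy.
  ∂Q/∂x = 6*y
  ∂P/∂y = 0
  integrand = ∂Q/∂x - ∂P/∂y = 6*y.
Integrating over R: integral_0^1 integral_0^{1-x} (6*y) dy dx = 1.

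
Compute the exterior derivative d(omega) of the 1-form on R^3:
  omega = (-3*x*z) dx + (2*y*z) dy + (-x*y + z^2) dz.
d(omega) = (3*x - y) dx ∧ dz + (-x - 2*y) dy ∧ dz

For a 1-form omega = sum_i f_i dx_i, the exterior derivative is
  d(omega) = sum_{i < j} (∂f_j/∂x_i - ∂f_i/∂x_j) dx_i ∧ dx_j.
  coefficient of dx ∧ dz: ∂f_3/∂x - ∂f_1/∂z = ∂(-x*y + z^2)/∂x - ∂(-3*x*z)/∂z = 3*x - y
  coefficient of dy ∧ dz: ∂f_3/∂y - ∂f_2/∂z = ∂(-x*y + z^2)/∂y - ∂(2*y*z)/∂z = -x - 2*y
Assembling: d(omega) = (3*x - y) dx ∧ dz + (-x - 2*y) dy ∧ dz.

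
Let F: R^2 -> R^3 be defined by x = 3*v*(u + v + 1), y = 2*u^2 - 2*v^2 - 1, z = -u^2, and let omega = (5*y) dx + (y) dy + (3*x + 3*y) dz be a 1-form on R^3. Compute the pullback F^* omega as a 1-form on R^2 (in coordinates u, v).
F^* omega = (-4*u^3 + 12*u^2*v - 14*u*v^2 - 18*u*v + 2*u - 30*v^3 - 15*v) du + (30*u^3 + 52*u^2*v + 30*u^2 - 30*u*v^2 - 15*u - 52*v^3 - 30*v^2 - 26*v - 15) dv

Using F^*(f dg) = (f ∘ F) d(g ∘ F), substitute each coordinate x_i by F_i(u, v) in f_i, and replace dx_i by d F_i = (∂F_i/∂u) du + (∂F_i/∂v) dv.
  For the x component: f_1(F) = 10*u^2 - 10*v^2 - 5; d F_1 = (3*v) du + (3*u + 6*v + 3) dv
  For the y component: f_2(F) = 2*u^2 - 2*v^2 - 1; d F_2 = (4*u) du + (-4*v) dv
  For the z component: f_3(F) = 6*u^2 + 9*u*v + 3*v^2 + 9*v - 3; d F_3 = (-2*u) du + (0) dv
Combining and collecting du, dv coefficients:
  coeff of du: -4*u^3 + 12*u^2*v - 14*u*v^2 - 18*u*v + 2*u - 30*v^3 - 15*v
  coeff of dv: 30*u^3 + 52*u^2*v + 30*u^2 - 30*u*v^2 - 15*u - 52*v^3 - 30*v^2 - 26*v - 15
F^* omega = (-4*u^3 + 12*u^2*v - 14*u*v^2 - 18*u*v + 2*u - 30*v^3 - 15*v) du + (30*u^3 + 52*u^2*v + 30*u^2 - 30*u*v^2 - 15*u - 52*v^3 - 30*v^2 - 26*v - 15) dv.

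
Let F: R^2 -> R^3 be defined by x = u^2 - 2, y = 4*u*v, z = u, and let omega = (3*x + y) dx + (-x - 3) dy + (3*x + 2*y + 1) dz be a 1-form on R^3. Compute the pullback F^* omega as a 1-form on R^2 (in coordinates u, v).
F^* omega = (6*u^3 + 4*u^2*v + 3*u^2 + 8*u*v - 12*u - 4*v - 5) du + (4*u*(-u^2 - 1)) dv

Using F^*(f dg) = (f ∘ F) d(g ∘ F), substitute each coordinate x_i by F_i(u, v) in f_i, and replace dx_i by d F_i = (∂F_i/∂u) du + (∂F_i/∂v) dv.
  For the x component: f_1(F) = 3*u^2 + 4*u*v - 6; d F_1 = (2*u) du + (0) dv
  For the y component: f_2(F) = -u^2 - 1; d F_2 = (4*v) du + (4*u) dv
  For the z component: f_3(F) = 3*u^2 + 8*u*v - 5; d F_3 = (1) du + (0) dv
Combining and collecting du, dv coefficients:
  coeff of du: 6*u^3 + 4*u^2*v + 3*u^2 + 8*u*v - 12*u - 4*v - 5
  coeff of dv: 4*u*(-u^2 - 1)
F^* omega = (6*u^3 + 4*u^2*v + 3*u^2 + 8*u*v - 12*u - 4*v - 5) du + (4*u*(-u^2 - 1)) dv.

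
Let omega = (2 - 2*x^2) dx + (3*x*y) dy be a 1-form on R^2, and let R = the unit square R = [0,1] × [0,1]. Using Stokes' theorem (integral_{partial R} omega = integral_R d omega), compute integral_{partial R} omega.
integral_(partial R) omega = 3/2

Stokes: integral_partial_R omega = integral_R d omega with d omega = (∂Q/∂x - ∂P/∂y) dx ∧ dy.
  ∂Q/∂x = 3*y
  ∂P/∂y = 0
  integrand = ∂Q/∂x - ∂P/∂y = 3*y.
Integrating over R: integral_0^1 integral_0^1 (3*y) dx dy = 3/2.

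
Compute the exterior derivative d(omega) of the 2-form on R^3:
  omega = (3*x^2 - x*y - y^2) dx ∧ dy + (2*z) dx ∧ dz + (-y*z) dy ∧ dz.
d(omega) = 0

For a 2-form omega = sum_{i<j} g_{ij} dx_i ∧ dx_j, the exterior derivative is
  d(omega) = sum_{i<j} d(g_{ij}) ∧ dx_i ∧ dx_j = sum_{i<j, k} (∂g_{ij}/∂x_k) dx_k ∧ dx_i ∧ dx_j.
Expand each term, using dx_k ∧ dx_i ∧ dx_j = sgn(permutation) dx_{(a)} ∧ dx_{(b)} ∧ dx_{(c)} with (a < b < c) sorted:

Collecting like 3-forms: d(omega) = 0.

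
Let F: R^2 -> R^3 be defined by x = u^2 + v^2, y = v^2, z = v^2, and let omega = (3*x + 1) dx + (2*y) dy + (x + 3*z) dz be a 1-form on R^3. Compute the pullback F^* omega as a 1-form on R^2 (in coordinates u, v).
F^* omega = (2*u*(3*u^2 + 3*v^2 + 1)) du + (2*v*(4*u^2 + 9*v^2 + 1)) dv

Using F^*(f dg) = (f ∘ F) d(g ∘ F), substitute each coordinate x_i by F_i(u, v) in f_i, and replace dx_i by d F_i = (∂F_i/∂u) du + (∂F_i/∂v) dv.
  For the x component: f_1(F) = 3*u^2 + 3*v^2 + 1; d F_1 = (2*u) du + (2*v) dv
  For the y component: f_2(F) = 2*v^2; d F_2 = (0) du + (2*v) dv
  For the z component: f_3(F) = u^2 + 4*v^2; d F_3 = (0) du + (2*v) dv
Combining and collecting du, dv coefficients:
  coeff of du: 2*u*(3*u^2 + 3*v^2 + 1)
  coeff of dv: 2*v*(4*u^2 + 9*v^2 + 1)
F^* omega = (2*u*(3*u^2 + 3*v^2 + 1)) du + (2*v*(4*u^2 + 9*v^2 + 1)) dv.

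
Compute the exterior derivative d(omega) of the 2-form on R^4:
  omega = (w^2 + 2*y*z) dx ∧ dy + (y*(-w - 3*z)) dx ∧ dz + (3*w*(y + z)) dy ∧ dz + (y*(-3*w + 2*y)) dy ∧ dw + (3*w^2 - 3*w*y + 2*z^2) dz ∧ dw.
d(omega) = (w + 2*y + 3*z) dx ∧ dy ∧ dz + (2*w) dx ∧ dy ∧ dw + (-y) dx ∧ dz ∧ dw + (-3*w + 3*y + 3*z) dy ∧ dz ∧ dw

For a 2-form omega = sum_{i<j} g_{ij} dx_i ∧ dx_j, the exterior derivative is
  d(omega) = sum_{i<j} d(g_{ij}) ∧ dx_i ∧ dx_j = sum_{i<j, k} (∂g_{ij}/∂x_k) dx_k ∧ dx_i ∧ dx_j.
Expand each term, using dx_k ∧ dx_i ∧ dx_j = sgn(permutation) dx_{(a)} ∧ dx_{(b)} ∧ dx_{(c)} with (a < b < c) sorted:
  d(w^2 + 2*y*z) includes (∂/∂z)(w^2 + 2*y*z) dz = (2*y) dz, which multiplied by dx ∧ dy gives (2*y) dx ∧ dy ∧ dz
  d(w^2 + 2*y*z) includes (∂/∂w)(w^2 + 2*y*z) dw = (2*w) dw, which multiplied by dx ∧ dy gives (2*w) dx ∧ dy ∧ dw
  d(y*(-w - 3*z)) includes (∂/∂y)(y*(-w - 3*z)) dy = (-w - 3*z) dy, which multiplied by dx ∧ dz gives (w + 3*z) dx ∧ dy ∧ dz
  d(y*(-w - 3*z)) includes (∂/∂w)(y*(-w - 3*z)) dw = (-y) dw, which multiplied by dx ∧ dz gives (-y) dx ∧ dz ∧ dw
  d(3*w*(y + z)) includes (∂/∂w)(3*w*(y + z)) dw = (3*y + 3*z) dw, which multiplied by dy ∧ dz gives (3*y + 3*z) dy ∧ dz ∧ dw
  d(3*w^2 - 3*w*y + 2*z^2) includes (∂/∂y)(3*w^2 - 3*w*y + 2*z^2) dy = (-3*w) dy, which multiplied by dz ∧ dw gives (-3*w) dy ∧ dz ∧ dw
Collecting like 3-forms: d(omega) = (w + 2*y + 3*z) dx ∧ dy ∧ dz + (2*w) dx ∧ dy ∧ dw + (-y) dx ∧ dz ∧ dw + (-3*w + 3*y + 3*z) dy ∧ dz ∧ dw.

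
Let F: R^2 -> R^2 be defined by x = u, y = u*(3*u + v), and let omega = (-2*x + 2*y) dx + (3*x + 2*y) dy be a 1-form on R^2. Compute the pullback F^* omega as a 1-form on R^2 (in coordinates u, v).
F^* omega = (u*(36*u^2 + 18*u*v + 24*u + 2*v^2 + 5*v - 2)) du + (u^2*(6*u + 2*v + 3)) dv

Using F^*(f dg) = (f ∘ F) d(g ∘ F), substitute each coordinate x_i by F_i(u, v) in f_i, and replace dx_i by d F_i = (∂F_i/∂u) du + (∂F_i/∂v) dv.
  For the x component: f_1(F) = 2*u*(3*u + v - 1); d F_1 = (1) du + (0) dv
  For the y component: f_2(F) = u*(6*u + 2*v + 3); d F_2 = (6*u + v) du + (u) dv
Combining and collecting du, dv coefficients:
  coeff of du: u*(36*u^2 + 18*u*v + 24*u + 2*v^2 + 5*v - 2)
  coeff of dv: u^2*(6*u + 2*v + 3)
F^* omega = (u*(36*u^2 + 18*u*v + 24*u + 2*v^2 + 5*v - 2)) du + (u^2*(6*u + 2*v + 3)) dv.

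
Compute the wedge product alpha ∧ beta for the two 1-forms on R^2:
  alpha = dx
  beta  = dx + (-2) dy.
alpha ∧ beta = (-2) dx ∧ dy

Distribute the wedge, using dx_i ∧ dx_j = -dx_j ∧ dx_i and dx_i ∧ dx_i = 0. For each pair (i, j) with i < j, the coefficient of dx_i ∧ dx_j in alpha ∧ beta is (alpha_i * beta_j - alpha_j * beta_i). Collecting: alpha ∧ beta = (-2) dx ∧ dy.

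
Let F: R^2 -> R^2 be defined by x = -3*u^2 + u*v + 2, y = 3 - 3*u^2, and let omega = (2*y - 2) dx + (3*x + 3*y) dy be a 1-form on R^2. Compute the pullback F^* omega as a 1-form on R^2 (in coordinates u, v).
F^* omega = (144*u^3 - 24*u^2*v - 114*u + 4*v) du + (-6*u^3 + 4*u) dv

Using F^*(f dg) = (f ∘ F) d(g ∘ F), substitute each coordinate x_i by F_i(u, v) in f_i, and replace dx_i by d F_i = (∂F_i/∂u) du + (∂F_i/∂v) dv.
  For the x component: f_1(F) = 4 - 6*u^2; d F_1 = (-6*u + v) du + (u) dv
  For the y component: f_2(F) = -18*u^2 + 3*u*v + 15; d F_2 = (-6*u) du + (0) dv
Combining and collecting du, dv coefficients:
  coeff of du: 144*u^3 - 24*u^2*v - 114*u + 4*v
  coeff of dv: -6*u^3 + 4*u
F^* omega = (144*u^3 - 24*u^2*v - 114*u + 4*v) du + (-6*u^3 + 4*u) dv.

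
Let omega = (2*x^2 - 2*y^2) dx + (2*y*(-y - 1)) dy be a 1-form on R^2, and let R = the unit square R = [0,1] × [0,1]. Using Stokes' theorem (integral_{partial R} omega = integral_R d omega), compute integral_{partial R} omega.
integral_(partial R) omega = 2

Stokes: integral_partial_R omega = integral_R d omega with d omega = (∂Q/∂x - ∂P/∂y) dx ∧ dy.
  ∂Q/∂x = 0
  ∂P/∂y = -4*y
  integrand = ∂Q/∂x - ∂P/∂y = 4*y.
Integrating over R: integral_0^1 integral_0^1 (4*y) dx dy = 2.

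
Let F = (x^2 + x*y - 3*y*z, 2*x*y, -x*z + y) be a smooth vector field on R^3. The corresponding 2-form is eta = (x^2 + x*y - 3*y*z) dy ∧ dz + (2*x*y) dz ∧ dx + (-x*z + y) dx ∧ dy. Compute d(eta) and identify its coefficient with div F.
d(eta) = (3*x + y) dx ∧ dy ∧ dz; div F = 3*x + y

For a 2-form in R^3 of the form above, applying d gives a 3-form with coefficient ∂P/∂x + ∂Q/∂y + ∂R/∂z:
  ∂P/∂x = 2*x + y
  ∂Q/∂y = 2*x
  ∂R/∂z = -x
Sum = 3*x + y, which is exactly div F.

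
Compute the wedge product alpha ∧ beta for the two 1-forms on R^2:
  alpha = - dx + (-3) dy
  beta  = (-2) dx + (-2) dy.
alpha ∧ beta = (-4) dx ∧ dy

Distribute the wedge, using dx_i ∧ dx_j = -dx_j ∧ dx_i and dx_i ∧ dx_i = 0. For each pair (i, j) with i < j, the coefficient of dx_i ∧ dx_j in alpha ∧ beta is (alpha_i * beta_j - alpha_j * beta_i). Collecting: alpha ∧ beta = (-4) dx ∧ dy.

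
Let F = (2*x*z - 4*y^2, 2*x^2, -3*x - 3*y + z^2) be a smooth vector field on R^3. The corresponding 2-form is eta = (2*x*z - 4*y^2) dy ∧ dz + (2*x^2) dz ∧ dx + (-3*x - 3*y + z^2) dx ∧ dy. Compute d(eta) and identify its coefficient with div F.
d(eta) = (4*z) dx ∧ dy ∧ dz; div F = 4*z

For a 2-form in R^3 of the form above, applying d gives a 3-form with coefficient ∂P/∂x + ∂Q/∂y + ∂R/∂z:
  ∂P/∂x = 2*z
  ∂Q/∂y = 0
  ∂R/∂z = 2*z
Sum = 4*z, which is exactly div F.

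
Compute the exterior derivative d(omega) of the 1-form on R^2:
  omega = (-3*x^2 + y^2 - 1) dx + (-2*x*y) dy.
d(omega) = (-4*y) dx ∧ dy

For a 1-form omega = sum_i f_i dx_i, the exterior derivative is
  d(omega) = sum_{i < j} (∂f_j/∂x_i - ∂f_i/∂x_j) dx_i ∧ dx_j.
  coefficient of dx ∧ dy: ∂f_2/∂x - ∂f_1/∂y = ∂(-2*x*y)/∂x - ∂(-3*x^2 + y^2 - 1)/∂y = -4*y
Assembling: d(omega) = (-4*y) dx ∧ dy.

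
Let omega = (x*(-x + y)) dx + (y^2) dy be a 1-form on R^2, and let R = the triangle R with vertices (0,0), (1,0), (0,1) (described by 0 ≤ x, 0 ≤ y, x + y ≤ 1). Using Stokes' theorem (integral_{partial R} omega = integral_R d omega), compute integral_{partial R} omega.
integral_(partial R) omega = -1/6

Stokes: integral_partial_R omega = integral_R d omega with d omega = (∂Q/∂x - ∂P/∂y) dx ∧ dy.
  ∂Q/∂x = 0
  ∂P/∂y = x
  integrand = ∂Q/∂x - ∂P/∂y = -x.
Integrating over R: integral_0^1 integral_0^{1-x} (-x) dy dx = -1/6.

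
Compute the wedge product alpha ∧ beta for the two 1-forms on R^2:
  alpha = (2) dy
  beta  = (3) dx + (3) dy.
alpha ∧ beta = (-6) dx ∧ dy

Distribute the wedge, using dx_i ∧ dx_j = -dx_j ∧ dx_i and dx_i ∧ dx_i = 0. For each pair (i, j) with i < j, the coefficient of dx_i ∧ dx_j in alpha ∧ beta is (alpha_i * beta_j - alpha_j * beta_i). Collecting: alpha ∧ beta = (-6) dx ∧ dy.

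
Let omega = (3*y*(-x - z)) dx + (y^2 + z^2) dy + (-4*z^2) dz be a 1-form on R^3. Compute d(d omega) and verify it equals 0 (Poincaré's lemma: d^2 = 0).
d(d omega) = 0

Step 1: d omega = sum_{i<j} (∂f_j/∂x_i - ∂f_i/∂x_j) dx_i ∧ dx_j:
  coeff of dx ∧ dy: 3*x + 3*z
  coeff of dx ∧ dz: 3*y
  coeff of dy ∧ dz: -2*z
Step 2: Apply d again to each 2-form coefficient. The only possible 3-form in R^3 is dx ∧ dy ∧ dz, with coefficient
  ∂(coeff of dy∧dz)/∂x - ∂(coeff of dx∧dz)/∂y + ∂(coeff of dx∧dy)/∂z
  = ∂/∂x (-2*z) - ∂/∂y (3*y) + ∂/∂z (3*x + 3*z).
Each of these terms simplifies to sums of mixed partials that cancel in pairs. The result is 0 (by equality of mixed partials for smooth functions — Schwarz / Clairaut).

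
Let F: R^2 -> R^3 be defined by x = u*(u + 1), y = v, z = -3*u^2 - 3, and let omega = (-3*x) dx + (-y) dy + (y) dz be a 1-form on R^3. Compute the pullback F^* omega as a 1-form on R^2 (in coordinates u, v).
F^* omega = (3*u*(-2*u^2 - 3*u - 2*v - 1)) du + (-v) dv

Using F^*(f dg) = (f ∘ F) d(g ∘ F), substitute each coordinate x_i by F_i(u, v) in f_i, and replace dx_i by d F_i = (∂F_i/∂u) du + (∂F_i/∂v) dv.
  For the x component: f_1(F) = 3*u*(-u - 1); d F_1 = (2*u + 1) du + (0) dv
  For the y component: f_2(F) = -v; d F_2 = (0) du + (1) dv
  For the z component: f_3(F) = v; d F_3 = (-6*u) du + (0) dv
Combining and collecting du, dv coefficients:
  coeff of du: 3*u*(-2*u^2 - 3*u - 2*v - 1)
  coeff of dv: -v
F^* omega = (3*u*(-2*u^2 - 3*u - 2*v - 1)) du + (-v) dv.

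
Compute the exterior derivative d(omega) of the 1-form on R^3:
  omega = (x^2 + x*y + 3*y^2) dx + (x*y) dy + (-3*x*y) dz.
d(omega) = (-x - 5*y) dx ∧ dy + (-3*y) dx ∧ dz + (-3*x) dy ∧ dz

For a 1-form omega = sum_i f_i dx_i, the exterior derivative is
  d(omega) = sum_{i < j} (∂f_j/∂x_i - ∂f_i/∂x_j) dx_i ∧ dx_j.
  coefficient of dx ∧ dy: ∂f_2/∂x - ∂f_1/∂y = ∂(x*y)/∂x - ∂(x^2 + x*y + 3*y^2)/∂y = -x - 5*y
  coefficient of dx ∧ dz: ∂f_3/∂x - ∂f_1/∂z = ∂(-3*x*y)/∂x - ∂(x^2 + x*y + 3*y^2)/∂z = -3*y
  coefficient of dy ∧ dz: ∂f_3/∂y - ∂f_2/∂z = ∂(-3*x*y)/∂y - ∂(x*y)/∂z = -3*x
Assembling: d(omega) = (-x - 5*y) dx ∧ dy + (-3*y) dx ∧ dz + (-3*x) dy ∧ dz.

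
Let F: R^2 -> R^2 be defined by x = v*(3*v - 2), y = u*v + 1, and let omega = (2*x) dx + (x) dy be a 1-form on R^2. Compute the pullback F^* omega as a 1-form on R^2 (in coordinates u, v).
F^* omega = (v^2*(3*v - 2)) du + (v*(3*u*v - 2*u + 36*v^2 - 36*v + 8)) dv

Using F^*(f dg) = (f ∘ F) d(g ∘ F), substitute each coordinate x_i by F_i(u, v) in f_i, and replace dx_i by d F_i = (∂F_i/∂u) du + (∂F_i/∂v) dv.
  For the x component: f_1(F) = 2*v*(3*v - 2); d F_1 = (0) du + (6*v - 2) dv
  For the y component: f_2(F) = v*(3*v - 2); d F_2 = (v) du + (u) dv
Combining and collecting du, dv coefficients:
  coeff of du: v^2*(3*v - 2)
  coeff of dv: v*(3*u*v - 2*u + 36*v^2 - 36*v + 8)
F^* omega = (v^2*(3*v - 2)) du + (v*(3*u*v - 2*u + 36*v^2 - 36*v + 8)) dv.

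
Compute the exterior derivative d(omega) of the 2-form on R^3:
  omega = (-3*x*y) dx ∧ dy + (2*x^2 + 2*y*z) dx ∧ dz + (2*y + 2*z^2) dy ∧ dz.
d(omega) = (-2*z) dx ∧ dy ∧ dz

For a 2-form omega = sum_{i<j} g_{ij} dx_i ∧ dx_j, the exterior derivative is
  d(omega) = sum_{i<j} d(g_{ij}) ∧ dx_i ∧ dx_j = sum_{i<j, k} (∂g_{ij}/∂x_k) dx_k ∧ dx_i ∧ dx_j.
Expand each term, using dx_k ∧ dx_i ∧ dx_j = sgn(permutation) dx_{(a)} ∧ dx_{(b)} ∧ dx_{(c)} with (a < b < c) sorted:
  d(2*x^2 + 2*y*z) includes (∂/∂y)(2*x^2 + 2*y*z) dy = (2*z) dy, which multiplied by dx ∧ dz gives (-2*z) dx ∧ dy ∧ dz
Collecting like 3-forms: d(omega) = (-2*z) dx ∧ dy ∧ dz.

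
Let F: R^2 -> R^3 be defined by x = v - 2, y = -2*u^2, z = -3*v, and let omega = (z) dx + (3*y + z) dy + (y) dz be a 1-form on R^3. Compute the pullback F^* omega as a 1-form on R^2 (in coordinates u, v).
F^* omega = (12*u*(2*u^2 + v)) du + (6*u^2 - 3*v) dv

Using F^*(f dg) = (f ∘ F) d(g ∘ F), substitute each coordinate x_i by F_i(u, v) in f_i, and replace dx_i by d F_i = (∂F_i/∂u) du + (∂F_i/∂v) dv.
  For the x component: f_1(F) = -3*v; d F_1 = (0) du + (1) dv
  For the y component: f_2(F) = -6*u^2 - 3*v; d F_2 = (-4*u) du + (0) dv
  For the z component: f_3(F) = -2*u^2; d F_3 = (0) du + (-3) dv
Combining and collecting du, dv coefficients:
  coeff of du: 12*u*(2*u^2 + v)
  coeff of dv: 6*u^2 - 3*v
F^* omega = (12*u*(2*u^2 + v)) du + (6*u^2 - 3*v) dv.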